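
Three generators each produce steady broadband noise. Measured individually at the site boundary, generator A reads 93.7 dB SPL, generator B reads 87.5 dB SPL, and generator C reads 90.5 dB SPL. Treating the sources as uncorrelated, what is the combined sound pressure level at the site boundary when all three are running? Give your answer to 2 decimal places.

Incoherent sources sum as intensities:
L_total = 10·log₁₀(10^(93.7/10) + 10^(87.5/10) + 10^(90.5/10)) = 10·log₁₀(4029000000) = 96.05 dB SPL.

96.05 dB SPL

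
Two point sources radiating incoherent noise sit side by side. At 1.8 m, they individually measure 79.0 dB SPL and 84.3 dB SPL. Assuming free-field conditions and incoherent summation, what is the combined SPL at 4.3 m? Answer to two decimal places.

Combined at 1.8 m: 10·log₁₀(10^(79.0/10)+10^(84.3/10)) = 85.423 dB SPL.
Then apply −20·log₁₀(4.3/1.8) = -7.564 dB → 77.86 dB SPL.

77.86 dB SPL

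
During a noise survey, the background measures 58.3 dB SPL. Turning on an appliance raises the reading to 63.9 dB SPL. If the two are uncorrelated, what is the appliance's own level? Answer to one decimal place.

Remove the background by subtracting linear intensities:
L_src = 10·log₁₀(10^(63.9/10) − 10^(58.3/10)) = 10·log₁₀(1779000) = 62.5 dB SPL.

62.5 dB SPL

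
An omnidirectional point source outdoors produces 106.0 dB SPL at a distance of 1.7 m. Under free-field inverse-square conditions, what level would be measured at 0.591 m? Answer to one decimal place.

115.2 dB SPL

For a point source in a free field, ΔL = −20·log₁₀(d₂/d₁).
ΔL = −20·log₁₀(0.591/1.7) = 9.18 dB, so L₂ = 106.0 + (9.18) = 115.2 dB SPL.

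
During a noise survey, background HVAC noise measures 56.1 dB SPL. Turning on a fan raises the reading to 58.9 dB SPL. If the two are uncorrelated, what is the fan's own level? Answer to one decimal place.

Subtract intensities: L_src = 10·log₁₀(10^(L_total/10) − 10^(L_bg/10)).
L_src = 10·log₁₀(10^(58.9/10) − 10^(56.1/10)) = 10·log₁₀(368900) = 55.7 dB SPL.

55.7 dB SPL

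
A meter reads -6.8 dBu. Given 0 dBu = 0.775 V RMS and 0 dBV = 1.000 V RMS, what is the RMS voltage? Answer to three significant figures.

0.354 V

V = 0.775 V × 10^(-6.8/20).
= 0.775 × 0.4571 = 0.354 V.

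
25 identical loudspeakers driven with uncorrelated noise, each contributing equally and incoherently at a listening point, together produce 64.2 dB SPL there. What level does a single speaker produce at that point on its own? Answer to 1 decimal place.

25 equal incoherent sources add 10·log₁₀(25) = 13.98 dB over one source.
L_one = 64.2 − 13.98 = 50.2 dB SPL.

50.2 dB SPL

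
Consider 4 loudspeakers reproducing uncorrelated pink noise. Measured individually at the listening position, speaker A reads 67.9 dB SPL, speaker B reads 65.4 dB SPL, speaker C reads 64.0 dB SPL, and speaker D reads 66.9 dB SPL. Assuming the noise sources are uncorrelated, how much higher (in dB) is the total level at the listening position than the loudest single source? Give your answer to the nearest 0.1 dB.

4.4 dB

Add the sources as powers (linear), then convert back to dB:
L_total = 10·log₁₀(10^(67.9/10) + 10^(65.4/10) + 10^(64.0/10) + 10^(66.9/10)) = 72.32 dB SPL.
Excess over the loudest (67.9 dB): 72.32 − 67.9 = 4.4 dB.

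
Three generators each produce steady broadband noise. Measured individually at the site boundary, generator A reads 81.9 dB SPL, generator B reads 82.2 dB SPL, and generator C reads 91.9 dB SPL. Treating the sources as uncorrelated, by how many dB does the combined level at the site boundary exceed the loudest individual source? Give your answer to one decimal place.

0.8 dB

Uncorrelated sources add in intensity (power), not in dB.
L_total = 10·log₁₀(10^(81.9/10) + 10^(82.2/10) + 10^(91.9/10)) = 92.72 dB SPL.
Excess over the loudest (91.9 dB): 92.72 − 91.9 = 0.8 dB.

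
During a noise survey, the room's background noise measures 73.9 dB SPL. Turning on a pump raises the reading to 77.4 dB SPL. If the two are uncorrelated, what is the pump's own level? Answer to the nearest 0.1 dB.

74.8 dB SPL

Background correction is a power subtraction:
L_src = 10·log₁₀(10^(77.4/10) − 10^(73.9/10)) = 10·log₁₀(30410000) = 74.8 dB SPL.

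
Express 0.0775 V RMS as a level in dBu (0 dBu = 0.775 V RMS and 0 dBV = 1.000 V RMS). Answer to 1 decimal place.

dBu = 20·log₁₀(V / 0.775 V).
20·log₁₀(0.0775/0.775) = -20.0 dBu.

-20.0 dBu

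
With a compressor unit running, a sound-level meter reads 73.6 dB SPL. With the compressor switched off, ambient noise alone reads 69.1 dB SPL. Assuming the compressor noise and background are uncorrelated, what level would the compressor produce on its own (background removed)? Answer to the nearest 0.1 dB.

Remove the background by subtracting linear intensities:
L_src = 10·log₁₀(10^(73.6/10) − 10^(69.1/10)) = 10·log₁₀(14780000) = 71.7 dB SPL.

71.7 dB SPL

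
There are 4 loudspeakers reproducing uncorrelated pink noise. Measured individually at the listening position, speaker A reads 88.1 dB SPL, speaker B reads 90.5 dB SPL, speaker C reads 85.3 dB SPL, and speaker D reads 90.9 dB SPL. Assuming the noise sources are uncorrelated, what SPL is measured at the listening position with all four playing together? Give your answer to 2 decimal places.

95.23 dB SPL

Add the sources as powers (linear), then convert back to dB:
L_total = 10·log₁₀(10^(88.1/10) + 10^(90.5/10) + 10^(85.3/10) + 10^(90.9/10)) = 10·log₁₀(3337000000) = 95.23 dB SPL.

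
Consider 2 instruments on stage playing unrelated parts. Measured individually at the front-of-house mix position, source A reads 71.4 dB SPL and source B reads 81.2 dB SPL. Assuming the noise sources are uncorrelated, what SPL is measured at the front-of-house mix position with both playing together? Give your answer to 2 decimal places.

81.63 dB SPL

Incoherent sources sum as intensities:
L_total = 10·log₁₀(10^(71.4/10) + 10^(81.2/10)) = 10·log₁₀(145600000) = 81.63 dB SPL.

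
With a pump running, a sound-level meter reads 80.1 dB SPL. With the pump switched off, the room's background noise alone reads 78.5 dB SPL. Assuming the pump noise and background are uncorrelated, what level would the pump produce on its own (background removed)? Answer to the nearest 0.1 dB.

75.0 dB SPL

Remove the background by subtracting linear intensities:
L_src = 10·log₁₀(10^(80.1/10) − 10^(78.5/10)) = 10·log₁₀(31530000) = 75.0 dB SPL.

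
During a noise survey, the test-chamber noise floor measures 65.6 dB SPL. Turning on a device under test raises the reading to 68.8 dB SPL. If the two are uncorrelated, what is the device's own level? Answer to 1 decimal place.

Subtract intensities: L_src = 10·log₁₀(10^(L_total/10) − 10^(L_bg/10)).
L_src = 10·log₁₀(10^(68.8/10) − 10^(65.6/10)) = 10·log₁₀(3955000) = 66.0 dB SPL.

66.0 dB SPL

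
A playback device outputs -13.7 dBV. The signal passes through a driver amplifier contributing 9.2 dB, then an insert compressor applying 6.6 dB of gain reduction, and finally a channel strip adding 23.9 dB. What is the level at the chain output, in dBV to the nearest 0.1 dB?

In dB, series stages simply add:
-13.7 + 9.2 − 6.6 + 23.9 = +12.8 dBV.

+12.8 dBV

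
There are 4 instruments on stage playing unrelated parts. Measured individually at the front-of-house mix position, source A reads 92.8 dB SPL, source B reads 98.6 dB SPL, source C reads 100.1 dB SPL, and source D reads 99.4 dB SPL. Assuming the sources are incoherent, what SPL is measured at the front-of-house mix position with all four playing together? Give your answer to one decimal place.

104.5 dB SPL

Add the sources as powers (linear), then convert back to dB:
L_total = 10·log₁₀(10^(92.8/10) + 10^(98.6/10) + 10^(100.1/10) + 10^(99.4/10)) = 10·log₁₀(28092000000) = 104.5 dB SPL.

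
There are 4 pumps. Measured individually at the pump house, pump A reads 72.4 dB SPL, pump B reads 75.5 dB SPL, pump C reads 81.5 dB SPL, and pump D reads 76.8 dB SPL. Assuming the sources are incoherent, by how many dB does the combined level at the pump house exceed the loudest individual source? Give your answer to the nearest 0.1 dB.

2.3 dB

Incoherent sources sum as intensities:
L_total = 10·log₁₀(10^(72.4/10) + 10^(75.5/10) + 10^(81.5/10) + 10^(76.8/10)) = 83.84 dB SPL.
Excess over the loudest (81.5 dB): 83.84 − 81.5 = 2.3 dB.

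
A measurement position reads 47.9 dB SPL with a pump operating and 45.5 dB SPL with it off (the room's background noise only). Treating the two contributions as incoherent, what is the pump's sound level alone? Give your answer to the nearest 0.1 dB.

44.2 dB SPL

Remove the background by subtracting linear intensities:
L_src = 10·log₁₀(10^(47.9/10) − 10^(45.5/10)) = 10·log₁₀(26180) = 44.2 dB SPL.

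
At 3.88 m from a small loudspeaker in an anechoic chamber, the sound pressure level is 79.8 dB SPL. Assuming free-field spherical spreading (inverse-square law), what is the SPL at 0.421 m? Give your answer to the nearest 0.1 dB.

Free-field point source: level drops by 20·log₁₀ of the distance ratio.
ΔL = −20·log₁₀(0.421/3.88) = 19.29 dB, so L₂ = 79.8 + (19.29) = 99.1 dB SPL.

99.1 dB SPL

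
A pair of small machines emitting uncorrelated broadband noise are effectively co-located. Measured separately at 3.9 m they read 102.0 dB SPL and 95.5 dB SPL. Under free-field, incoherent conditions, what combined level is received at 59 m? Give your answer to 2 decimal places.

Combined at 3.9 m: 10·log₁₀(10^(102.0/10)+10^(95.5/10)) = 102.877 dB SPL.
Then apply −20·log₁₀(59/3.9) = -23.596 dB → 79.28 dB SPL.

79.28 dB SPL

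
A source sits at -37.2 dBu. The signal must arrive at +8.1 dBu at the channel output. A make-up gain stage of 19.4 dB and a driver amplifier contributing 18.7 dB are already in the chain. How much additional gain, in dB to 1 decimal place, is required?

The required make-up gain is the shortfall in the dB sum.
G = +8.1 − (-37.2) − 19.4 − 18.7 = 7.2 dB.

7.2 dB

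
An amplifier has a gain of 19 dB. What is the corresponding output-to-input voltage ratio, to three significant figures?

Voltage ratio = 10^(dB/20).
10^(19/20) = 10^(0.9500) = 8.91.

8.91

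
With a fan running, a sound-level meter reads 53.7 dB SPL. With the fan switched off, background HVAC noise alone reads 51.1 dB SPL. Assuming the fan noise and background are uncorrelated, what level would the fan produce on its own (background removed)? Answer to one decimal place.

50.2 dB SPL

Subtract intensities: L_src = 10·log₁₀(10^(L_total/10) − 10^(L_bg/10)).
L_src = 10·log₁₀(10^(53.7/10) − 10^(51.1/10)) = 10·log₁₀(105600) = 50.2 dB SPL.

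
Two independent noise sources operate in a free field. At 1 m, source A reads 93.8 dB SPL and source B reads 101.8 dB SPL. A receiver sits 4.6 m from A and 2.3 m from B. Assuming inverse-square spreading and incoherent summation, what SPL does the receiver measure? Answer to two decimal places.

At the listener: L_A = 93.8 − 20·log₁₀(4.6) = 80.545 dB; L_B = 101.8 − 20·log₁₀(2.3) = 94.565 dB.
Combined: 10·log₁₀(10^(80.545/10)+10^(94.565/10)) = 94.73 dB SPL.

94.73 dB SPL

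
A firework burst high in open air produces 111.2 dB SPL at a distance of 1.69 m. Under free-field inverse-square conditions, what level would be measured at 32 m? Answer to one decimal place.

85.7 dB SPL

Free-field point source: level drops by 20·log₁₀ of the distance ratio.
ΔL = −20·log₁₀(32/1.69) = -25.55 dB, so L₂ = 111.2 + (-25.55) = 85.7 dB SPL.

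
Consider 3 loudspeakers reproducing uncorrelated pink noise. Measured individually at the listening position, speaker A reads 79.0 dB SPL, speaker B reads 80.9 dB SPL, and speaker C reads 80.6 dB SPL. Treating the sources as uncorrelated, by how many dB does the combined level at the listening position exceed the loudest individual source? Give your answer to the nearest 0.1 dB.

Incoherent sources sum as intensities:
L_total = 10·log₁₀(10^(79.0/10) + 10^(80.9/10) + 10^(80.6/10)) = 85.01 dB SPL.
Excess over the loudest (80.9 dB): 85.01 − 80.9 = 4.1 dB.

4.1 dB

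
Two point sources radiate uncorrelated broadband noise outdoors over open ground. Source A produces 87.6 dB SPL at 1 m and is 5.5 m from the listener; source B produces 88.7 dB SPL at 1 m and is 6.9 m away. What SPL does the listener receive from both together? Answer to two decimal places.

75.39 dB SPL

At the listener: L_A = 87.6 − 20·log₁₀(5.5) = 72.793 dB; L_B = 88.7 − 20·log₁₀(6.9) = 71.923 dB.
Combined: 10·log₁₀(10^(72.793/10)+10^(71.923/10)) = 75.39 dB SPL.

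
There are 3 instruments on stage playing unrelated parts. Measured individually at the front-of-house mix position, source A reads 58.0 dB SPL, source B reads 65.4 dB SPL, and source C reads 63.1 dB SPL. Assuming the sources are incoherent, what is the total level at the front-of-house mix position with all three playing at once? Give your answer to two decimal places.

67.88 dB SPL

Incoherent sources sum as intensities:
L_total = 10·log₁₀(10^(58.0/10) + 10^(65.4/10) + 10^(63.1/10)) = 10·log₁₀(6140000) = 67.88 dB SPL.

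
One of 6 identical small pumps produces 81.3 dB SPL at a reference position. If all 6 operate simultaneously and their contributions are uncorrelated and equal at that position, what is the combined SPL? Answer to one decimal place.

6 equal incoherent sources raise the level by 10·log₁₀(6) = 7.78 dB.
L_total = 81.3 + 7.78 = 89.1 dB SPL.

89.1 dB SPL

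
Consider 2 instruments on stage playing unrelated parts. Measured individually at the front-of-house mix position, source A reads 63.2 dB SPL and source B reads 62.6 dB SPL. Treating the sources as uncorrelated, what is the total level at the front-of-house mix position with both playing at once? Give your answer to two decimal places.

Uncorrelated sources add in intensity (power), not in dB.
L_total = 10·log₁₀(10^(63.2/10) + 10^(62.6/10)) = 10·log₁₀(3909000) = 65.92 dB SPL.

65.92 dB SPL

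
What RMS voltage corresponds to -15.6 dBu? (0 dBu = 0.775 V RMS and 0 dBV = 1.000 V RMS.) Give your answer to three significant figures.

V = 0.775 V × 10^(-15.6/20).
= 0.775 × 0.1660 = 0.129 V.

0.129 V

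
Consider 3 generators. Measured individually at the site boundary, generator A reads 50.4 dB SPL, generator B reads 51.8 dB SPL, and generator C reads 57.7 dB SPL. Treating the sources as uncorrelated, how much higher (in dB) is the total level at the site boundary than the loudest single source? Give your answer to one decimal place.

Incoherent sources sum as intensities:
L_total = 10·log₁₀(10^(50.4/10) + 10^(51.8/10) + 10^(57.7/10)) = 59.29 dB SPL.
Excess over the loudest (57.7 dB): 59.29 − 57.7 = 1.6 dB.

1.6 dB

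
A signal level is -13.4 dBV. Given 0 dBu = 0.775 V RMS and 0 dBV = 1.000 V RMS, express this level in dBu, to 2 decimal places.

-11.19 dBu

The offset between the scales is 20·log₁₀(0.775/1.000) = −2.214 dB.
So dBu = -13.4 + 2.214 = -11.19 dBu.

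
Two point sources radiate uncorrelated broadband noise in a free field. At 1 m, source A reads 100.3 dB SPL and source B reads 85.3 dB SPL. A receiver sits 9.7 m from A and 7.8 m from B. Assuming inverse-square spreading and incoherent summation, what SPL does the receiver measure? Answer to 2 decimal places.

80.77 dB SPL

At the listener: L_A = 100.3 − 20·log₁₀(9.7) = 80.565 dB; L_B = 85.3 − 20·log₁₀(7.8) = 67.458 dB.
Combined: 10·log₁₀(10^(80.565/10)+10^(67.458/10)) = 80.77 dB SPL.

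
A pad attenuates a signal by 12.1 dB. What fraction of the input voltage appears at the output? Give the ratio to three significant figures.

0.248

Voltage ratio = 10^(dB/20).
10^(-12.1/20) = 10^(-0.6050) = 0.248.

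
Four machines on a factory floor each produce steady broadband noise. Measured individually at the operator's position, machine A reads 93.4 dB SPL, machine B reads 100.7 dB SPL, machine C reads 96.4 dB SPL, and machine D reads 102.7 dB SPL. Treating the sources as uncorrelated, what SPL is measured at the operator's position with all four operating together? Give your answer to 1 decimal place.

Incoherent sources sum as intensities:
L_total = 10·log₁₀(10^(93.4/10) + 10^(100.7/10) + 10^(96.4/10) + 10^(102.7/10)) = 10·log₁₀(36923000000) = 105.7 dB SPL.

105.7 dB SPL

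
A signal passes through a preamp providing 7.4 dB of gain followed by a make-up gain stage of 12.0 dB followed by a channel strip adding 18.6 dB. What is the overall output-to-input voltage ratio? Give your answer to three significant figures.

Net gain = 7.4 + 12.0 + 18.6 = 38.0 dB.
Voltage ratio = 10^(38.0/20) = 79.4.

79.4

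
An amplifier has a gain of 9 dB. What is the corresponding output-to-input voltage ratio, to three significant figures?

2.82

Voltage ratio = 10^(dB/20).
10^(9/20) = 10^(0.4500) = 2.82.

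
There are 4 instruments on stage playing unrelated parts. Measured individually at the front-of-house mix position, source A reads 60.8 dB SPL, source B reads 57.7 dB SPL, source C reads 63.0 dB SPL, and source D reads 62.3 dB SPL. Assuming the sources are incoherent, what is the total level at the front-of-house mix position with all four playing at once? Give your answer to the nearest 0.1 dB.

67.4 dB SPL

Incoherent sources sum as intensities:
L_total = 10·log₁₀(10^(60.8/10) + 10^(57.7/10) + 10^(63.0/10) + 10^(62.3/10)) = 10·log₁₀(5485000) = 67.4 dB SPL.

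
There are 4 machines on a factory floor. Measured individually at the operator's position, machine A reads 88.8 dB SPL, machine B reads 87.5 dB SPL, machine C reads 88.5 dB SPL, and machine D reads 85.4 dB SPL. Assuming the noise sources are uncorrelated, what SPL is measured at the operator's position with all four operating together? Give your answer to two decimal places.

93.76 dB SPL

Add the sources as powers (linear), then convert back to dB:
L_total = 10·log₁₀(10^(88.8/10) + 10^(87.5/10) + 10^(88.5/10) + 10^(85.4/10)) = 10·log₁₀(2376000000) = 93.76 dB SPL.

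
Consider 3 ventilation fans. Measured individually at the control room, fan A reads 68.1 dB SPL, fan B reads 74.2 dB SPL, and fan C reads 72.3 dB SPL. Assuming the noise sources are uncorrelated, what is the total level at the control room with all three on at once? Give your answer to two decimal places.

76.97 dB SPL

Incoherent sources sum as intensities:
L_total = 10·log₁₀(10^(68.1/10) + 10^(74.2/10) + 10^(72.3/10)) = 10·log₁₀(49740000) = 76.97 dB SPL.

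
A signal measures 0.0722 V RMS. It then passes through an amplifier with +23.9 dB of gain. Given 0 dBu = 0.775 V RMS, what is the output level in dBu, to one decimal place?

+3.3 dBu

Input level: 20·log₁₀(0.0722/0.775) = -20.62 dBu.
Output: -20.62 + 23.9 = +3.3 dBu.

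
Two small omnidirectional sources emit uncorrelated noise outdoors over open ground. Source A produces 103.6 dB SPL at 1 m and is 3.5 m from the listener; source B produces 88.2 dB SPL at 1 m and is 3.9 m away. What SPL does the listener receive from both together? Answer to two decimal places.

At the listener: L_A = 103.6 − 20·log₁₀(3.5) = 92.719 dB; L_B = 88.2 − 20·log₁₀(3.9) = 76.379 dB.
Combined: 10·log₁₀(10^(92.719/10)+10^(76.379/10)) = 92.82 dB SPL.

92.82 dB SPL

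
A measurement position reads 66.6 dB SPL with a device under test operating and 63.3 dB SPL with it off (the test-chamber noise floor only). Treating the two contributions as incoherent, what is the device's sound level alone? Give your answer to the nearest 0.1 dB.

Remove the background by subtracting linear intensities:
L_src = 10·log₁₀(10^(66.6/10) − 10^(63.3/10)) = 10·log₁₀(2433000) = 63.9 dB SPL.

63.9 dB SPL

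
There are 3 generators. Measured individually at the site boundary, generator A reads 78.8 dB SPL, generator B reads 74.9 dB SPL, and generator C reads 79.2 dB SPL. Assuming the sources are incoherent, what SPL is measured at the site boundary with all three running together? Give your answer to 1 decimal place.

Add the sources as powers (linear), then convert back to dB:
L_total = 10·log₁₀(10^(78.8/10) + 10^(74.9/10) + 10^(79.2/10)) = 10·log₁₀(189900000) = 82.8 dB SPL.

82.8 dB SPL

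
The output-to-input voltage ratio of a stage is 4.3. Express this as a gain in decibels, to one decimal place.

12.7 dB

For a voltage ratio, dB = 20·log₁₀(V₂/V₁).
20·log₁₀(4.3) = 12.7 dB.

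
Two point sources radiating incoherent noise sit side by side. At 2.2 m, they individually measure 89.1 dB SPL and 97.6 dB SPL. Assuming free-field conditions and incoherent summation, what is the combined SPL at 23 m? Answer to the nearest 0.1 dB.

77.8 dB SPL

Combined at 2.2 m: 10·log₁₀(10^(89.1/10)+10^(97.6/10)) = 98.17 dB SPL.
Then apply −20·log₁₀(23/2.2) = -20.39 dB → 77.8 dB SPL.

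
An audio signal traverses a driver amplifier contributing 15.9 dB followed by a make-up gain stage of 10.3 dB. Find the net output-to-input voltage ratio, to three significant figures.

Net gain = 15.9 + 10.3 = 26.2 dB.
Voltage ratio = 10^(26.2/20) = 20.4.

20.4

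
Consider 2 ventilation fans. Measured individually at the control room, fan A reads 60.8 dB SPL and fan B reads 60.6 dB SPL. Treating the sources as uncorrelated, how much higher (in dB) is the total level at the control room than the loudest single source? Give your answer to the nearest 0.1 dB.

Uncorrelated sources add in intensity (power), not in dB.
L_total = 10·log₁₀(10^(60.8/10) + 10^(60.6/10)) = 63.71 dB SPL.
Excess over the loudest (60.8 dB): 63.71 − 60.8 = 2.9 dB.

2.9 dB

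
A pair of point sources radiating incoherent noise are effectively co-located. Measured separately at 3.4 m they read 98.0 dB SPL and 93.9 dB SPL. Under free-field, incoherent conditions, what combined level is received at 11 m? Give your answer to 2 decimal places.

89.23 dB SPL

Combined at 3.4 m: 10·log₁₀(10^(98.0/10)+10^(93.9/10)) = 99.427 dB SPL.
Then apply −20·log₁₀(11/3.4) = -10.198 dB → 89.23 dB SPL.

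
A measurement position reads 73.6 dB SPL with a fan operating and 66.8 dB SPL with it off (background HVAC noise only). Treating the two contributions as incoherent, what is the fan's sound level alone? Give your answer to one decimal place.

72.6 dB SPL

Subtract intensities: L_src = 10·log₁₀(10^(L_total/10) − 10^(L_bg/10)).
L_src = 10·log₁₀(10^(73.6/10) − 10^(66.8/10)) = 10·log₁₀(18120000) = 72.6 dB SPL.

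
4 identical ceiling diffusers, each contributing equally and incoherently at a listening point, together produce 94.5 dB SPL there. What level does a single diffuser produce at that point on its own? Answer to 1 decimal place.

88.5 dB SPL

4 equal incoherent sources add 10·log₁₀(4) = 6.02 dB over one source.
L_one = 94.5 − 6.02 = 88.5 dB SPL.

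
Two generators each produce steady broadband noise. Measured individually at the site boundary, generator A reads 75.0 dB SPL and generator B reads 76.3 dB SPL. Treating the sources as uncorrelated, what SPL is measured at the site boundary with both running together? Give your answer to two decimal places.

78.71 dB SPL

Add the sources as powers (linear), then convert back to dB:
L_total = 10·log₁₀(10^(75.0/10) + 10^(76.3/10)) = 10·log₁₀(74280000) = 78.71 dB SPL.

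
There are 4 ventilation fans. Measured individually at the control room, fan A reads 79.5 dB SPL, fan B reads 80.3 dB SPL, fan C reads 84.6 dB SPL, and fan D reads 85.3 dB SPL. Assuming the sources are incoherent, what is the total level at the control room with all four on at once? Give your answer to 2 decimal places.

Add the sources as powers (linear), then convert back to dB:
L_total = 10·log₁₀(10^(79.5/10) + 10^(80.3/10) + 10^(84.6/10) + 10^(85.3/10)) = 10·log₁₀(823500000) = 89.16 dB SPL.

89.16 dB SPL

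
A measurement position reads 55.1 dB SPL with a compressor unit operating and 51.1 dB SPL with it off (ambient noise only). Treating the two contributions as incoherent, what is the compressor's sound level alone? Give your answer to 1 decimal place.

52.9 dB SPL

Subtract intensities: L_src = 10·log₁₀(10^(L_total/10) − 10^(L_bg/10)).
L_src = 10·log₁₀(10^(55.1/10) − 10^(51.1/10)) = 10·log₁₀(194800) = 52.9 dB SPL.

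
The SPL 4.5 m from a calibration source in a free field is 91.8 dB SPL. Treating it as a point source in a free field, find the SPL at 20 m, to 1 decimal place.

For a point source in a free field, ΔL = −20·log₁₀(d₂/d₁).
ΔL = −20·log₁₀(20/4.5) = -12.96 dB, so L₂ = 91.8 + (-12.96) = 78.8 dB SPL.

78.8 dB SPL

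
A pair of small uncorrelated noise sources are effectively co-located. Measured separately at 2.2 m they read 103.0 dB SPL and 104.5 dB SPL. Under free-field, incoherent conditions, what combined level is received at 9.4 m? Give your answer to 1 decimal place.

94.2 dB SPL

Combined at 2.2 m: 10·log₁₀(10^(103.0/10)+10^(104.5/10)) = 106.82 dB SPL.
Then apply −20·log₁₀(9.4/2.2) = -12.61 dB → 94.2 dB SPL.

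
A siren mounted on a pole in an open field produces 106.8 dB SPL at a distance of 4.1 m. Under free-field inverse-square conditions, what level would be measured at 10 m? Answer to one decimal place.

99.1 dB SPL

For a point source in a free field, ΔL = −20·log₁₀(d₂/d₁).
ΔL = −20·log₁₀(10/4.1) = -7.74 dB, so L₂ = 106.8 + (-7.74) = 99.1 dB SPL.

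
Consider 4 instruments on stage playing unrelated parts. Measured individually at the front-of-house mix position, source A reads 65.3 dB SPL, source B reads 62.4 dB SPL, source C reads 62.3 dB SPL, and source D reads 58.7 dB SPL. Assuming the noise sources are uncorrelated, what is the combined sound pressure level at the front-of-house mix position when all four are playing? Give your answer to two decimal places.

68.79 dB SPL

Add the sources as powers (linear), then convert back to dB:
L_total = 10·log₁₀(10^(65.3/10) + 10^(62.4/10) + 10^(62.3/10) + 10^(58.7/10)) = 10·log₁₀(7566000) = 68.79 dB SPL.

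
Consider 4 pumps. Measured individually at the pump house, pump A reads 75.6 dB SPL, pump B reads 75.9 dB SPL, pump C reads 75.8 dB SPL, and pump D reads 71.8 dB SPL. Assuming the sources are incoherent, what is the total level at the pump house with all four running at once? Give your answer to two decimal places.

81.08 dB SPL

Incoherent sources sum as intensities:
L_total = 10·log₁₀(10^(75.6/10) + 10^(75.9/10) + 10^(75.8/10) + 10^(71.8/10)) = 10·log₁₀(128400000) = 81.08 dB SPL.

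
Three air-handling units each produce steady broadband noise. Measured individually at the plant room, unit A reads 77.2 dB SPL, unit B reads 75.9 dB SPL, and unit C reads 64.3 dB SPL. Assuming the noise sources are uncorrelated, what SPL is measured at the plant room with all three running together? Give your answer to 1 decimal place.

Add the sources as powers (linear), then convert back to dB:
L_total = 10·log₁₀(10^(77.2/10) + 10^(75.9/10) + 10^(64.3/10)) = 10·log₁₀(94080000) = 79.7 dB SPL.

79.7 dB SPL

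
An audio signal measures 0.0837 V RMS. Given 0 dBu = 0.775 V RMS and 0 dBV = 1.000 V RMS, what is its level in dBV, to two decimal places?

dBV = 20·log₁₀(V / 1.000 V).
20·log₁₀(0.0837/1.000) = -21.55 dBV.

-21.55 dBV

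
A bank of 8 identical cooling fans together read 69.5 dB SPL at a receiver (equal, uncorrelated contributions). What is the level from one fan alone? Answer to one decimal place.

8 equal incoherent sources add 10·log₁₀(8) = 9.03 dB over one source.
L_one = 69.5 − 9.03 = 60.5 dB SPL.

60.5 dB SPL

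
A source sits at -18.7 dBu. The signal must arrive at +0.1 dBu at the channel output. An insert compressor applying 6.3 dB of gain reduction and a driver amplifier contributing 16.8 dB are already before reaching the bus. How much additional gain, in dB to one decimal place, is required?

The required make-up gain is the shortfall in the dB sum.
G = +0.1 − (-18.7) + 6.3 − 16.8 = 8.3 dB.

8.3 dB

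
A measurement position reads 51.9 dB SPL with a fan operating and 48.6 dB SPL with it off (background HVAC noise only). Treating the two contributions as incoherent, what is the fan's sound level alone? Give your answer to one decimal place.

49.2 dB SPL

Remove the background by subtracting linear intensities:
L_src = 10·log₁₀(10^(51.9/10) − 10^(48.6/10)) = 10·log₁₀(82440) = 49.2 dB SPL.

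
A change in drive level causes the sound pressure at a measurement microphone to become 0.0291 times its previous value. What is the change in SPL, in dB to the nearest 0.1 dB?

-30.7 dB

SPL change from a pressure ratio uses the 20·log₁₀ form:
20·log₁₀(0.0291) = -30.7 dB.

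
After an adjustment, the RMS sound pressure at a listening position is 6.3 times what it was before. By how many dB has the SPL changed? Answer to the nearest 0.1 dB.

16.0 dB

SPL change from a pressure ratio uses the 20·log₁₀ form:
20·log₁₀(6.3) = 16.0 dB.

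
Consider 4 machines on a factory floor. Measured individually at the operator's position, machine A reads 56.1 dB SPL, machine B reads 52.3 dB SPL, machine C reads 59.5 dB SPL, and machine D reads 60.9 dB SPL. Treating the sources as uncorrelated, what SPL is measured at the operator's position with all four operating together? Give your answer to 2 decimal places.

64.31 dB SPL

Add the sources as powers (linear), then convert back to dB:
L_total = 10·log₁₀(10^(56.1/10) + 10^(52.3/10) + 10^(59.5/10) + 10^(60.9/10)) = 10·log₁₀(2699000) = 64.31 dB SPL.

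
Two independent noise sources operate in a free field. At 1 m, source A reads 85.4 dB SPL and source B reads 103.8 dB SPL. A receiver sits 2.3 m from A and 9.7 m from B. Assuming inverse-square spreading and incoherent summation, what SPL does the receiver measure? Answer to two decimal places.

85.06 dB SPL

At the listener: L_A = 85.4 − 20·log₁₀(2.3) = 78.165 dB; L_B = 103.8 − 20·log₁₀(9.7) = 84.065 dB.
Combined: 10·log₁₀(10^(78.165/10)+10^(84.065/10)) = 85.06 dB SPL.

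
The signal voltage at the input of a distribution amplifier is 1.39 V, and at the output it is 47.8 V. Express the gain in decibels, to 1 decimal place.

Voltage ratio → dB uses the 20·log₁₀ form:
20·log₁₀(47.8/1.39) = 20·log₁₀(34.39) = 30.7 dB.

30.7 dB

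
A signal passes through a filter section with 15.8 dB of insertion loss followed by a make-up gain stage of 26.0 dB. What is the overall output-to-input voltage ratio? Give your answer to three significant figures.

Net gain = (−15.8) + 26.0 = 10.2 dB.
Voltage ratio = 10^(10.2/20) = 3.24.

3.24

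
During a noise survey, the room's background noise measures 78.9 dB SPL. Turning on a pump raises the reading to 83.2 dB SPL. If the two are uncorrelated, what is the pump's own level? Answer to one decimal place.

Background correction is a power subtraction:
L_src = 10·log₁₀(10^(83.2/10) − 10^(78.9/10)) = 10·log₁₀(131300000) = 81.2 dB SPL.

81.2 dB SPL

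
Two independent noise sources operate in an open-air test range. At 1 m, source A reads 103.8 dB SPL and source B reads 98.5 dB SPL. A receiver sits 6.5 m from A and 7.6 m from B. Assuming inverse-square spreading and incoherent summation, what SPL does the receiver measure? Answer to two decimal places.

88.39 dB SPL

At the listener: L_A = 103.8 − 20·log₁₀(6.5) = 87.542 dB; L_B = 98.5 − 20·log₁₀(7.6) = 80.884 dB.
Combined: 10·log₁₀(10^(87.542/10)+10^(80.884/10)) = 88.39 dB SPL.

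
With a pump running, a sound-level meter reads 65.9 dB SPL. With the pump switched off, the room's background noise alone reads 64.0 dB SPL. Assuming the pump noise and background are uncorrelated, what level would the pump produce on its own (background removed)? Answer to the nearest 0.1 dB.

Background correction is a power subtraction:
L_src = 10·log₁₀(10^(65.9/10) − 10^(64.0/10)) = 10·log₁₀(1379000) = 61.4 dB SPL.

61.4 dB SPL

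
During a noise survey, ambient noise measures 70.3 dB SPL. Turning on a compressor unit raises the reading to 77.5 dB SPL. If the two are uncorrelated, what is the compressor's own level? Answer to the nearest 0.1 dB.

Background correction is a power subtraction:
L_src = 10·log₁₀(10^(77.5/10) − 10^(70.3/10)) = 10·log₁₀(45520000) = 76.6 dB SPL.

76.6 dB SPL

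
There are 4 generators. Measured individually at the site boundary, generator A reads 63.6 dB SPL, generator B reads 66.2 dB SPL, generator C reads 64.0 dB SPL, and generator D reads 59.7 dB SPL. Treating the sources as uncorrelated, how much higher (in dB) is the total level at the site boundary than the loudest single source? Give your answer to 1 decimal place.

Uncorrelated sources add in intensity (power), not in dB.
L_total = 10·log₁₀(10^(63.6/10) + 10^(66.2/10) + 10^(64.0/10) + 10^(59.7/10)) = 69.96 dB SPL.
Excess over the loudest (66.2 dB): 69.96 − 66.2 = 3.8 dB.

3.8 dB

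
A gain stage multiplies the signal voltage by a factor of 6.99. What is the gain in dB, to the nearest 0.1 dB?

16.9 dB

For a voltage ratio, dB = 20·log₁₀(V₂/V₁).
20·log₁₀(6.99) = 16.9 dB.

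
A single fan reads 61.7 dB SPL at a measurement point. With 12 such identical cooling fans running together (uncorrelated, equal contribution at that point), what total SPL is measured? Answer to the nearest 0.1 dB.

72.5 dB SPL

12 equal incoherent sources raise the level by 10·log₁₀(12) = 10.79 dB.
L_total = 61.7 + 10.79 = 72.5 dB SPL.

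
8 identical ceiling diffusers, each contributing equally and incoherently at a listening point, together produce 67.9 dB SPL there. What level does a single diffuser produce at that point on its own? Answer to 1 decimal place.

8 equal incoherent sources add 10·log₁₀(8) = 9.03 dB over one source.
L_one = 67.9 − 9.03 = 58.9 dB SPL.

58.9 dB SPL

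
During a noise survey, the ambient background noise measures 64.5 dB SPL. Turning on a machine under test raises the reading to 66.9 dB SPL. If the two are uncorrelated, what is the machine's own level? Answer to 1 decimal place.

63.2 dB SPL

Background correction is a power subtraction:
L_src = 10·log₁₀(10^(66.9/10) − 10^(64.5/10)) = 10·log₁₀(2079000) = 63.2 dB SPL.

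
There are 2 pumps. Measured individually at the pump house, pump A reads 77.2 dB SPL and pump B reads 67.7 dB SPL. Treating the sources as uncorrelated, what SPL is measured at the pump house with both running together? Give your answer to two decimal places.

Uncorrelated sources add in intensity (power), not in dB.
L_total = 10·log₁₀(10^(77.2/10) + 10^(67.7/10)) = 10·log₁₀(58370000) = 77.66 dB SPL.

77.66 dB SPL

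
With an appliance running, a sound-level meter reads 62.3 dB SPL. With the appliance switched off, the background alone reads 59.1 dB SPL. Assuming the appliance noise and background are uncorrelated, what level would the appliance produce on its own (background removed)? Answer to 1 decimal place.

59.5 dB SPL

Remove the background by subtracting linear intensities:
L_src = 10·log₁₀(10^(62.3/10) − 10^(59.1/10)) = 10·log₁₀(885400) = 59.5 dB SPL.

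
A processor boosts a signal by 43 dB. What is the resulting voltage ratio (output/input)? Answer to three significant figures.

141

Voltage ratio = 10^(dB/20).
10^(43/20) = 10^(2.150) = 141.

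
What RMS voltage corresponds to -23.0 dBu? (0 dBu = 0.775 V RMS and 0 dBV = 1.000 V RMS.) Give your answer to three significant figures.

V = 0.775 V × 10^(-23.0/20).
= 0.775 × 0.07079 = 0.0549 V.

0.0549 V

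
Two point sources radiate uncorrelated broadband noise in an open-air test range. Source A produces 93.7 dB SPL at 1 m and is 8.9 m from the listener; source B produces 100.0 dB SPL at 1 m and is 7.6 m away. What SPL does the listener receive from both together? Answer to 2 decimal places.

83.07 dB SPL

At the listener: L_A = 93.7 − 20·log₁₀(8.9) = 74.712 dB; L_B = 100.0 − 20·log₁₀(7.6) = 82.384 dB.
Combined: 10·log₁₀(10^(74.712/10)+10^(82.384/10)) = 83.07 dB SPL.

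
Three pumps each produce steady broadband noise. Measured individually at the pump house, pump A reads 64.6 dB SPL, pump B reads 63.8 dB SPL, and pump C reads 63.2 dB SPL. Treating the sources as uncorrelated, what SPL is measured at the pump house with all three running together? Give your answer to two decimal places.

Add the sources as powers (linear), then convert back to dB:
L_total = 10·log₁₀(10^(64.6/10) + 10^(63.8/10) + 10^(63.2/10)) = 10·log₁₀(7372000) = 68.68 dB SPL.

68.68 dB SPL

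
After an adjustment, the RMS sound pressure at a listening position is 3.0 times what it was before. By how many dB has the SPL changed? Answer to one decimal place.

Sound pressure is an amplitude quantity: ΔL = 20·log₁₀(p₂/p₁).
20·log₁₀(3.0) = 9.5 dB.

9.5 dB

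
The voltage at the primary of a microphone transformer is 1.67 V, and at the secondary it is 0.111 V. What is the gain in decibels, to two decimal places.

Voltage ratio → dB uses the 20·log₁₀ form:
20·log₁₀(0.111/1.67) = 20·log₁₀(0.06647) = -23.55 dB.

-23.55 dB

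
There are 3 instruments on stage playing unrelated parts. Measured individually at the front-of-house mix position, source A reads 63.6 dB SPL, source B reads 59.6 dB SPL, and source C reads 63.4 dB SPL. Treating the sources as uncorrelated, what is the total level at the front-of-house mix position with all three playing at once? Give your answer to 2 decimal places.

67.32 dB SPL

Add the sources as powers (linear), then convert back to dB:
L_total = 10·log₁₀(10^(63.6/10) + 10^(59.6/10) + 10^(63.4/10)) = 10·log₁₀(5391000) = 67.32 dB SPL.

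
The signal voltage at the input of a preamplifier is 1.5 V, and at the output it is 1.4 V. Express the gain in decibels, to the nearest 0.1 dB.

-0.6 dB

Voltage is an amplitude quantity, so gain = 20·log₁₀(V_out/V_in).
20·log₁₀(1.4/1.5) = 20·log₁₀(0.9333) = -0.6 dB.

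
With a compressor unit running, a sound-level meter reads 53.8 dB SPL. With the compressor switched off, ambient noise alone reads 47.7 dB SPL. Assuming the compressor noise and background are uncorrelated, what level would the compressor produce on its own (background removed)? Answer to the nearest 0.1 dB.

Remove the background by subtracting linear intensities:
L_src = 10·log₁₀(10^(53.8/10) − 10^(47.7/10)) = 10·log₁₀(181000) = 52.6 dB SPL.

52.6 dB SPL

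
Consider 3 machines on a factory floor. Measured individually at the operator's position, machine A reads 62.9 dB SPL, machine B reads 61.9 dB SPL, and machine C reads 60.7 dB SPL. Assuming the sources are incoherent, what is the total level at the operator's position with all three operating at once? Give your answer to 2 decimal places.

66.70 dB SPL

Incoherent sources sum as intensities:
L_total = 10·log₁₀(10^(62.9/10) + 10^(61.9/10) + 10^(60.7/10)) = 10·log₁₀(4674000) = 66.70 dB SPL.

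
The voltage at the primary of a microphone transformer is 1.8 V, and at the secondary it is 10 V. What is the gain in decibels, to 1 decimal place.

14.9 dB

For a voltage ratio, dB = 20·log₁₀(V₂/V₁).
20·log₁₀(10/1.8) = 20·log₁₀(5.556) = 14.9 dB.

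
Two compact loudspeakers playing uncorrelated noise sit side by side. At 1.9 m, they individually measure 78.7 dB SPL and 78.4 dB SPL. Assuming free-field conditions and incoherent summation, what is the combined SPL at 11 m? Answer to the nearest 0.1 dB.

66.3 dB SPL

Combined at 1.9 m: 10·log₁₀(10^(78.7/10)+10^(78.4/10)) = 81.56 dB SPL.
Then apply −20·log₁₀(11/1.9) = -15.25 dB → 66.3 dB SPL.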